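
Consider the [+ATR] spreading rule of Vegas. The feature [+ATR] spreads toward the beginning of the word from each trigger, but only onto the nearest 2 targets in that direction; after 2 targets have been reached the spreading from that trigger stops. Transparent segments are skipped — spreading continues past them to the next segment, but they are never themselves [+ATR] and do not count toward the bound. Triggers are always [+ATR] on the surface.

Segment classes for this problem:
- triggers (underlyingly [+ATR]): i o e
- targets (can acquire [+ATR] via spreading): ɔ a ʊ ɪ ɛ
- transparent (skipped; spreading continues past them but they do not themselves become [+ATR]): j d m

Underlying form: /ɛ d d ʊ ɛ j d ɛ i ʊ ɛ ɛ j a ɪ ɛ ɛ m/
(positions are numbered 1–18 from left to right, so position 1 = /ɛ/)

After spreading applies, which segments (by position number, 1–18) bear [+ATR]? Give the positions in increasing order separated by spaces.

5 8 9

From /i/ at 9 leftward: 8 /ɛ/ → [+ATR]; 7 /d/ transparent; 6 /j/ transparent; 5 /ɛ/ → [+ATR]; bound reached.
Targets with no active source: positions 1 4 10 11 12 14 15 16 17 stay [-ATR].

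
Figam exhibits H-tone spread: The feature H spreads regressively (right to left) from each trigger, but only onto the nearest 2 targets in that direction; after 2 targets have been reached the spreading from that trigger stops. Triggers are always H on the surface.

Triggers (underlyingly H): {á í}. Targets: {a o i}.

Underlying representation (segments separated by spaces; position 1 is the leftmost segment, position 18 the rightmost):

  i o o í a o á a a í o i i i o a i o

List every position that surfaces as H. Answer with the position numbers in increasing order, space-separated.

2 3 4 5 6 7 8 9 10

From /í/ at 4 leftward: 3 /o/ → H; 2 /o/ → H; bound reached.
From /á/ at 7 leftward: 6 /o/ → H; 5 /a/ → H; bound reached.
From /í/ at 10 leftward: 9 /a/ → H; 8 /a/ → H; bound reached.
Targets with no active source: positions 1 11 12 13 14 15 16 17 18 stay [-high tone].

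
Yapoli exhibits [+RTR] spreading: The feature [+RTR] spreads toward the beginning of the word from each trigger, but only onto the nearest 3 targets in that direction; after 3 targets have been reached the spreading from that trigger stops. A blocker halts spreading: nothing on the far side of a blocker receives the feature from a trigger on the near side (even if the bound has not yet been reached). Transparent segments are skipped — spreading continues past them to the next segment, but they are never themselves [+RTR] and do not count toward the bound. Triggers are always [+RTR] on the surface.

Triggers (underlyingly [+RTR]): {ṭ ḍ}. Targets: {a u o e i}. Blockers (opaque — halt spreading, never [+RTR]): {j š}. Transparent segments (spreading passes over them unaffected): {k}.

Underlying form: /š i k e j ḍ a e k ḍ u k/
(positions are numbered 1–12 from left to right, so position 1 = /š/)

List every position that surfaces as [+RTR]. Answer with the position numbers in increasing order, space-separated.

From /ḍ/ at 6 leftward: 5 /j/ blocks.
From /ḍ/ at 10 leftward: 9 /k/ transparent; 8 /e/ → [+RTR]; 7 /a/ → [+RTR]; 6 /ḍ/ is itself a trigger — this domain ends here.
Targets with no active source: positions 2 4 11 stay [-emphatic].

6 7 8 10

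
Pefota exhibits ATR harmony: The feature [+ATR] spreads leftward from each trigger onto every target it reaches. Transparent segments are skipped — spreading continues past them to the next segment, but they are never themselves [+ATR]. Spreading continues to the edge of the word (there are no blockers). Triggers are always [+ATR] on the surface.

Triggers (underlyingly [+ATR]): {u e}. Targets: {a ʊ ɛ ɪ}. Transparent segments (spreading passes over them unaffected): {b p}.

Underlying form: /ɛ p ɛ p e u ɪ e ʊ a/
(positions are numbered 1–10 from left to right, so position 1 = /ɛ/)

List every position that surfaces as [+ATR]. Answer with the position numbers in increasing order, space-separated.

1 3 5 6 7 8

From /e/ at 5 leftward: 4 /p/ transparent; 3 /ɛ/ → [+ATR]; 2 /p/ transparent; 1 /ɛ/ → [+ATR]; word edge.
From /u/ at 6 leftward: 5 /e/ is itself a trigger — this domain ends here.
From /e/ at 8 leftward: 7 /ɪ/ → [+ATR]; 6 /u/ is itself a trigger — this domain ends here.
Targets with no active source: positions 9 10 stay [-ATR].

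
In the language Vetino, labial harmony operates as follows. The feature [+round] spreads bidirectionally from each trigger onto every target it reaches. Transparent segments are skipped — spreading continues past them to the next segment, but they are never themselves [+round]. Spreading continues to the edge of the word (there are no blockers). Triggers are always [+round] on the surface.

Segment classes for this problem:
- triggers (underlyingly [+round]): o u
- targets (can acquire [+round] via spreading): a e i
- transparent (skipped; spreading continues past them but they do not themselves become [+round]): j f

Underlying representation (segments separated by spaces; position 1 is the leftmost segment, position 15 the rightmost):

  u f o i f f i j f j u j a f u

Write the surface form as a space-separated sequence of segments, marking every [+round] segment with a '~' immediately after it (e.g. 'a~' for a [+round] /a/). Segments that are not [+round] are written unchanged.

u~ f o~ i~ f f i~ j f j u~ j a~ f u~

From /u/ at 1 rightward: 2 /f/ transparent; 3 /o/ is itself a trigger — this domain ends here.
From /u/ at 1 leftward: word edge.
From /o/ at 3 rightward: 4 /i/ → [+round]; 5 /f/ transparent; 6 /f/ transparent; 7 /i/ → [+round]; 8 /j/ transparent; 9 /f/ transparent; 10 /j/ transparent; 11 /u/ is itself a trigger — this domain ends here.
From /o/ at 3 leftward: 2 /f/ transparent; 1 /u/ is itself a trigger — this domain ends here.
From /u/ at 11 rightward: 12 /j/ transparent; 13 /a/ → [+round]; 14 /f/ transparent; 15 /u/ is itself a trigger — this domain ends here.
From /u/ at 11 leftward: 10 /j/ transparent; 9 /f/ transparent; 8 /j/ transparent; 7 /i/ → [+round]; 6 /f/ transparent; 5 /f/ transparent; 4 /i/ → [+round]; 3 /o/ is itself a trigger — this domain ends here.
From /u/ at 15 rightward: word edge.
From /u/ at 15 leftward: 14 /f/ transparent; 13 /a/ → [+round]; 12 /j/ transparent; 11 /u/ is itself a trigger — this domain ends here.
[+round] positions on the surface: 1 3 4 7 11 13 15.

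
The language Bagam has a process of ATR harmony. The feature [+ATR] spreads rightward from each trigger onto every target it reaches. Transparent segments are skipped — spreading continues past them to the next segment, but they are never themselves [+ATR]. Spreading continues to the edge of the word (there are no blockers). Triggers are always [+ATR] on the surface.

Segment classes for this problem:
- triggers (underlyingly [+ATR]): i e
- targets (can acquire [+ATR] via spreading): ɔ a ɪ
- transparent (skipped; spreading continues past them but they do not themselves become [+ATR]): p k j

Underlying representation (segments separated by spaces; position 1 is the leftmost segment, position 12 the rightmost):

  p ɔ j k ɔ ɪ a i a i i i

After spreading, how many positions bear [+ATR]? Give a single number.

5

From /i/ at 8 rightward: 9 /a/ → [+ATR]; 10 /i/ is itself a trigger — this domain ends here.
From /i/ at 10 rightward: 11 /i/ is itself a trigger — this domain ends here.
From /i/ at 11 rightward: 12 /i/ is itself a trigger — this domain ends here.
From /i/ at 12 rightward: word edge.
Targets with no active source: positions 2 5 6 7 stay [-ATR].
[+ATR] positions on the surface: 8 9 10 11 12.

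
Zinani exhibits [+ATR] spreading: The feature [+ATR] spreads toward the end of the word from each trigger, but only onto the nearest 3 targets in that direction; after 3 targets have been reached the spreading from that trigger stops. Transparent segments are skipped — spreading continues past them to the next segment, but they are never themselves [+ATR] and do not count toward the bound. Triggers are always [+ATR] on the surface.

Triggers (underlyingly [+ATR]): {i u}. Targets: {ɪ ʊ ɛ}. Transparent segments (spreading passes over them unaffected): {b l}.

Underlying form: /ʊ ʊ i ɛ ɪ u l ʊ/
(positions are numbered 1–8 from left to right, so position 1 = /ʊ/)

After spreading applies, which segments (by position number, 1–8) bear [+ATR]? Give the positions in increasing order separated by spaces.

From /i/ at 3 rightward: 4 /ɛ/ → [+ATR]; 5 /ɪ/ → [+ATR]; 6 /u/ is itself a trigger — this domain ends here.
From /u/ at 6 rightward: 7 /l/ transparent; 8 /ʊ/ → [+ATR]; word edge.
Targets with no active source: positions 1 2 stay [-ATR].

3 4 5 6 8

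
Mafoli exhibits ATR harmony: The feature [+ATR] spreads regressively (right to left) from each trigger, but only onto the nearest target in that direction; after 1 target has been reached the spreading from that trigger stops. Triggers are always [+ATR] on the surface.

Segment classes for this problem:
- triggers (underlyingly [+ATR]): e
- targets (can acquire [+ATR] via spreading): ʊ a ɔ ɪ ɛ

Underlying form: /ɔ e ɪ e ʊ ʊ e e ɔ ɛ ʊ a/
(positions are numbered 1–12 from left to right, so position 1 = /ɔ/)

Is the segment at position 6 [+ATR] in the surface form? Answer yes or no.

yes

From /e/ at 2 leftward: 1 /ɔ/ → [+ATR]; bound reached.
From /e/ at 4 leftward: 3 /ɪ/ → [+ATR]; bound reached.
From /e/ at 7 leftward: 6 /ʊ/ → [+ATR]; bound reached.
From /e/ at 8 leftward: 7 /e/ is itself a trigger — this domain ends here.
Targets with no active source: positions 5 9 10 11 12 stay [-ATR].
[+ATR] positions on the surface: 1 2 3 4 6 7 8.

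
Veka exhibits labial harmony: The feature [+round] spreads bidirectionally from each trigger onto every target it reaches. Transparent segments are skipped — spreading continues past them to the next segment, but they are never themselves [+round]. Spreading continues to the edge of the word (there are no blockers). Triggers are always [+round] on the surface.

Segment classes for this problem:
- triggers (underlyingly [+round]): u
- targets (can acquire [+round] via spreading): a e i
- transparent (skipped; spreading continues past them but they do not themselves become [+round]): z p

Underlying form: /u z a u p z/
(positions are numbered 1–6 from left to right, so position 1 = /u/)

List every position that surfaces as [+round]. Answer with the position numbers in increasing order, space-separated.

From /u/ at 1 rightward: 2 /z/ transparent; 3 /a/ → [+round]; 4 /u/ is itself a trigger — this domain ends here.
From /u/ at 1 leftward: word edge.
From /u/ at 4 rightward: 5 /p/ transparent; 6 /z/ transparent; word edge.
From /u/ at 4 leftward: 3 /a/ → [+round]; 2 /z/ transparent; 1 /u/ is itself a trigger — this domain ends here.

1 3 4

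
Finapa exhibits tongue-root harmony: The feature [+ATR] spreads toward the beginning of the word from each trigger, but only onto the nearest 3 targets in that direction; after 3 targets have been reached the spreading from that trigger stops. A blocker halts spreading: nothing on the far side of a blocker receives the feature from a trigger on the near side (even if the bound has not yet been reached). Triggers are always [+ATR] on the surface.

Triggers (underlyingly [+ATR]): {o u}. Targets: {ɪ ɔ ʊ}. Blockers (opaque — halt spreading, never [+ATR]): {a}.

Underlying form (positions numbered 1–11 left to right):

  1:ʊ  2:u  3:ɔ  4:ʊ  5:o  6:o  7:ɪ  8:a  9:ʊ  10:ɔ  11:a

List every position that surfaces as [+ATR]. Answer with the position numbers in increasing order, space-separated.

From /u/ at 2 leftward: 1 /ʊ/ → [+ATR]; word edge.
From /o/ at 5 leftward: 4 /ʊ/ → [+ATR]; 3 /ɔ/ → [+ATR]; 2 /u/ is itself a trigger — this domain ends here.
From /o/ at 6 leftward: 5 /o/ is itself a trigger — this domain ends here.
Targets with no active source: positions 7 9 10 stay [-ATR].

1 2 3 4 5 6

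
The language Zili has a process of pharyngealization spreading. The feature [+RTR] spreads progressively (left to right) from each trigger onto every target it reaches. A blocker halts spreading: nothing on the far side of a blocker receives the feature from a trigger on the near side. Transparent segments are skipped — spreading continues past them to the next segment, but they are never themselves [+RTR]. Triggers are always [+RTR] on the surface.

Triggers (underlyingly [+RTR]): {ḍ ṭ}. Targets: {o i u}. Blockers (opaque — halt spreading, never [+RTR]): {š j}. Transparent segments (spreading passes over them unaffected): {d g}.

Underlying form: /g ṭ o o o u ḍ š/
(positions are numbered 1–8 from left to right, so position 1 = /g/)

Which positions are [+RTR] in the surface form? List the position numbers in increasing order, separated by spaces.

2 3 4 5 6 7

From /ṭ/ at 2 rightward: 3 /o/ → [+RTR]; 4 /o/ → [+RTR]; 5 /o/ → [+RTR]; 6 /u/ → [+RTR]; 7 /ḍ/ is itself a trigger — this domain ends here.
From /ḍ/ at 7 rightward: 8 /š/ blocks.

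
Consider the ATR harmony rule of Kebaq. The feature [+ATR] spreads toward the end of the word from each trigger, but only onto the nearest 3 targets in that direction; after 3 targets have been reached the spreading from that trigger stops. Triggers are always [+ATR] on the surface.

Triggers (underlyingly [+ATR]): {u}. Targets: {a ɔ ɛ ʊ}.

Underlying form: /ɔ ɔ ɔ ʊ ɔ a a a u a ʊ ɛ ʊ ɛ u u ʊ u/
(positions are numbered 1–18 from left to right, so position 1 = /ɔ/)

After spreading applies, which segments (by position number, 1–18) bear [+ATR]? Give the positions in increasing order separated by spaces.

9 10 11 12 15 16 17 18

From /u/ at 9 rightward: 10 /a/ → [+ATR]; 11 /ʊ/ → [+ATR]; 12 /ɛ/ → [+ATR]; bound reached.
From /u/ at 15 rightward: 16 /u/ is itself a trigger — this domain ends here.
From /u/ at 16 rightward: 17 /ʊ/ → [+ATR]; 18 /u/ is itself a trigger — this domain ends here.
From /u/ at 18 rightward: word edge.
Targets with no active source: positions 1 2 3 4 5 6 7 8 13 14 stay [-ATR].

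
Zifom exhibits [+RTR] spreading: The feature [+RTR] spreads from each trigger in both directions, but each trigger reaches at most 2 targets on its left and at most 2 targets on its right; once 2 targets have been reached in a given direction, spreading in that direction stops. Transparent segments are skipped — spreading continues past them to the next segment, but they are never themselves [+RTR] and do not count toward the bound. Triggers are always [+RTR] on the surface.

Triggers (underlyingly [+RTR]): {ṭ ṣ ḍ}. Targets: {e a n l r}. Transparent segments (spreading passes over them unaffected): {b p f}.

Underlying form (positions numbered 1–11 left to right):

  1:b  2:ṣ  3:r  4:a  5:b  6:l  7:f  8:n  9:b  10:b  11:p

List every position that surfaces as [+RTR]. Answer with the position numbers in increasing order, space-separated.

From /ṣ/ at 2 rightward: 3 /r/ → [+RTR]; 4 /a/ → [+RTR]; bound reached.
From /ṣ/ at 2 leftward: 1 /b/ transparent; word edge.
Targets with no active source: positions 6 8 stay [-emphatic].

2 3 4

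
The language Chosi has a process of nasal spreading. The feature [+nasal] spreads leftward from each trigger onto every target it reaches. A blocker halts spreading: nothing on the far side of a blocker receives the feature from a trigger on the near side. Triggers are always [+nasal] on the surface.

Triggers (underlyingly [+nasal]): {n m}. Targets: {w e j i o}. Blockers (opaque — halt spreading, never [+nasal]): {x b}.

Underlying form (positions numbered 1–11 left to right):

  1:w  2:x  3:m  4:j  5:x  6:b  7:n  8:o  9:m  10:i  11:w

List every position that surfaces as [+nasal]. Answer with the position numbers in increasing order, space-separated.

3 7 8 9

From /m/ at 3 leftward: 2 /x/ blocks.
From /n/ at 7 leftward: 6 /b/ blocks.
From /m/ at 9 leftward: 8 /o/ → [+nasal]; 7 /n/ is itself a trigger — this domain ends here.
Targets with no active source: positions 1 4 10 11 stay [-nasal].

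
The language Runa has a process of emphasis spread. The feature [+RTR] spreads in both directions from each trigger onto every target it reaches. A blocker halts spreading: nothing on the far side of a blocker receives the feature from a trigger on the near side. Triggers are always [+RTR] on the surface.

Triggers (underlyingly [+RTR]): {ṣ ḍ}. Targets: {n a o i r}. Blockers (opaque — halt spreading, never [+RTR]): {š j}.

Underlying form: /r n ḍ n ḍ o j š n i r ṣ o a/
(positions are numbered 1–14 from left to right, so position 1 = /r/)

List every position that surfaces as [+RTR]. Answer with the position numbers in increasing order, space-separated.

1 2 3 4 5 6 9 10 11 12 13 14

From /ḍ/ at 3 rightward: 4 /n/ → [+RTR]; 5 /ḍ/ is itself a trigger — this domain ends here.
From /ḍ/ at 3 leftward: 2 /n/ → [+RTR]; 1 /r/ → [+RTR]; word edge.
From /ḍ/ at 5 rightward: 6 /o/ → [+RTR]; 7 /j/ blocks.
From /ḍ/ at 5 leftward: 4 /n/ → [+RTR]; 3 /ḍ/ is itself a trigger — this domain ends here.
From /ṣ/ at 12 rightward: 13 /o/ → [+RTR]; 14 /a/ → [+RTR]; word edge.
From /ṣ/ at 12 leftward: 11 /r/ → [+RTR]; 10 /i/ → [+RTR]; 9 /n/ → [+RTR]; 8 /š/ blocks.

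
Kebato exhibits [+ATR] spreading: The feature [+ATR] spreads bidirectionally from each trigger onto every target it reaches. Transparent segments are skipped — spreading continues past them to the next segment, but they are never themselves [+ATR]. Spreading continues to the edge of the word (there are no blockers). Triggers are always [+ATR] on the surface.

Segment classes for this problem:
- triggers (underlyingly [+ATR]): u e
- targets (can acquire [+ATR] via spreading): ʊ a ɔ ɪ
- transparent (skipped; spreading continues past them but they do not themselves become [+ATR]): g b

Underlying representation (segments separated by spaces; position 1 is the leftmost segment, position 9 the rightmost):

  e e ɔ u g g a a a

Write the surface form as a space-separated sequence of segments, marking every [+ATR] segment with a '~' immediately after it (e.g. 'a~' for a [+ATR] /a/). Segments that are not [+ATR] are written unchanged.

e~ e~ ɔ~ u~ g g a~ a~ a~

From /e/ at 1 rightward: 2 /e/ is itself a trigger — this domain ends here.
From /e/ at 1 leftward: word edge.
From /e/ at 2 rightward: 3 /ɔ/ → [+ATR]; 4 /u/ is itself a trigger — this domain ends here.
From /e/ at 2 leftward: 1 /e/ is itself a trigger — this domain ends here.
From /u/ at 4 rightward: 5 /g/ transparent; 6 /g/ transparent; 7 /a/ → [+ATR]; 8 /a/ → [+ATR]; 9 /a/ → [+ATR]; word edge.
From /u/ at 4 leftward: 3 /ɔ/ → [+ATR]; 2 /e/ is itself a trigger — this domain ends here.
[+ATR] positions on the surface: 1 2 3 4 7 8 9.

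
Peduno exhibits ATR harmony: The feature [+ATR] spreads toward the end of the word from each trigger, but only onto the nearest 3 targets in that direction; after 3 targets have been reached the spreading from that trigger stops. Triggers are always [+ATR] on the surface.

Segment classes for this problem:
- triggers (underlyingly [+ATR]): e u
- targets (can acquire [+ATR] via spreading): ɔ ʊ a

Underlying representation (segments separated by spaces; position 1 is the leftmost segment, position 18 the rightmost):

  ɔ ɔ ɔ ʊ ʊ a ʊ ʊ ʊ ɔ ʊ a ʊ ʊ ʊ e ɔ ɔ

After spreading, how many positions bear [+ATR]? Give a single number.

3

From /e/ at 16 rightward: 17 /ɔ/ → [+ATR]; 18 /ɔ/ → [+ATR]; word edge.
Targets with no active source: positions 1 2 3 4 5 6 7 8 9 10 11 12 13 14 15 stay [-ATR].
[+ATR] positions on the surface: 16 17 18.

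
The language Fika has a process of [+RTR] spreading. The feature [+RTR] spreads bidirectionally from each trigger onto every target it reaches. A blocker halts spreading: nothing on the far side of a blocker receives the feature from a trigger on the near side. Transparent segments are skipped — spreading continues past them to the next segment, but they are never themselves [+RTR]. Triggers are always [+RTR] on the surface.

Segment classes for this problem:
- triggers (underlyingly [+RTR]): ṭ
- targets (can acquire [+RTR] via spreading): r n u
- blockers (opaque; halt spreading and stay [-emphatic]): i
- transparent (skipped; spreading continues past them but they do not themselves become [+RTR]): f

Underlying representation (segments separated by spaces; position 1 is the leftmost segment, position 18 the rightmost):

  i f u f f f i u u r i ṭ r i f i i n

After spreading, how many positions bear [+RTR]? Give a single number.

From /ṭ/ at 12 rightward: 13 /r/ → [+RTR]; 14 /i/ blocks.
From /ṭ/ at 12 leftward: 11 /i/ blocks.
Targets with no active source: positions 3 8 9 10 18 stay [-emphatic].
[+RTR] positions on the surface: 12 13.

2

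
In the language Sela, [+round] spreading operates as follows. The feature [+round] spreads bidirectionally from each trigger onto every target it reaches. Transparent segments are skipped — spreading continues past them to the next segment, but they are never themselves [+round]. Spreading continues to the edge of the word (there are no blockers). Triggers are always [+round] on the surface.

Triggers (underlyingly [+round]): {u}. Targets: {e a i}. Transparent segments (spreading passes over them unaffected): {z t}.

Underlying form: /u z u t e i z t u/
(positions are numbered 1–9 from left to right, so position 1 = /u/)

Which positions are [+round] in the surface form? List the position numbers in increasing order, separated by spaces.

1 3 5 6 9

From /u/ at 1 rightward: 2 /z/ transparent; 3 /u/ is itself a trigger — this domain ends here.
From /u/ at 1 leftward: word edge.
From /u/ at 3 rightward: 4 /t/ transparent; 5 /e/ → [+round]; 6 /i/ → [+round]; 7 /z/ transparent; 8 /t/ transparent; 9 /u/ is itself a trigger — this domain ends here.
From /u/ at 3 leftward: 2 /z/ transparent; 1 /u/ is itself a trigger — this domain ends here.
From /u/ at 9 rightward: word edge.
From /u/ at 9 leftward: 8 /t/ transparent; 7 /z/ transparent; 6 /i/ → [+round]; 5 /e/ → [+round]; 4 /t/ transparent; 3 /u/ is itself a trigger — this domain ends here.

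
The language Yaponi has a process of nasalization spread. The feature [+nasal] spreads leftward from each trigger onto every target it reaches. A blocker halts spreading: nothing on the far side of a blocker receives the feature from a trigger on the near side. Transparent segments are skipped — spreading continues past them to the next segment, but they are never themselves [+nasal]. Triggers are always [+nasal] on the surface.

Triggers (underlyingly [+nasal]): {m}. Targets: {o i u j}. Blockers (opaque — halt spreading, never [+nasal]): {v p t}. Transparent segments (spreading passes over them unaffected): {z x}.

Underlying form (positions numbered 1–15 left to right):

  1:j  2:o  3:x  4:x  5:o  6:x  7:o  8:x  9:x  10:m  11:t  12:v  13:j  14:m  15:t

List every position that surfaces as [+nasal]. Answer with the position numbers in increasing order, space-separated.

1 2 5 7 10 13 14

From /m/ at 10 leftward: 9 /x/ transparent; 8 /x/ transparent; 7 /o/ → [+nasal]; 6 /x/ transparent; 5 /o/ → [+nasal]; 4 /x/ transparent; 3 /x/ transparent; 2 /o/ → [+nasal]; 1 /j/ → [+nasal]; word edge.
From /m/ at 14 leftward: 13 /j/ → [+nasal]; 12 /v/ blocks.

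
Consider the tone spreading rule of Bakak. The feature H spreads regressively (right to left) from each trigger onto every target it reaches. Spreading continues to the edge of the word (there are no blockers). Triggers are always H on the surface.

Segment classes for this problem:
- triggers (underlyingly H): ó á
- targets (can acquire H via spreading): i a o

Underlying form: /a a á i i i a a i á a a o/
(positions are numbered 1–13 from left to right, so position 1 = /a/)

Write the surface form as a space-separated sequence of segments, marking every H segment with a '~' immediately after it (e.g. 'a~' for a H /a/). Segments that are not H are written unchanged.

a~ a~ á~ i~ i~ i~ a~ a~ i~ á~ a a o

From /á/ at 3 leftward: 2 /a/ → H; 1 /a/ → H; word edge.
From /á/ at 10 leftward: 9 /i/ → H; 8 /a/ → H; 7 /a/ → H; 6 /i/ → H; 5 /i/ → H; 4 /i/ → H; 3 /á/ is itself a trigger — this domain ends here.
Targets with no active source: positions 11 12 13 stay [-high tone].
H positions on the surface: 1 2 3 4 5 6 7 8 9 10.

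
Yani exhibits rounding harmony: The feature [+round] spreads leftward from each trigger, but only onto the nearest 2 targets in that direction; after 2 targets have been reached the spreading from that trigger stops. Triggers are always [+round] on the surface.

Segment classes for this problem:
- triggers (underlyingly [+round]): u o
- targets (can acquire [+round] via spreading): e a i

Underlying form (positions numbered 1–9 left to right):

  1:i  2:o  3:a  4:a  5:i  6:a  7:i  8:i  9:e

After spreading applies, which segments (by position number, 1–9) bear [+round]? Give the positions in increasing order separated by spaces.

1 2

From /o/ at 2 leftward: 1 /i/ → [+round]; word edge.
Targets with no active source: positions 3 4 5 6 7 8 9 stay [-round].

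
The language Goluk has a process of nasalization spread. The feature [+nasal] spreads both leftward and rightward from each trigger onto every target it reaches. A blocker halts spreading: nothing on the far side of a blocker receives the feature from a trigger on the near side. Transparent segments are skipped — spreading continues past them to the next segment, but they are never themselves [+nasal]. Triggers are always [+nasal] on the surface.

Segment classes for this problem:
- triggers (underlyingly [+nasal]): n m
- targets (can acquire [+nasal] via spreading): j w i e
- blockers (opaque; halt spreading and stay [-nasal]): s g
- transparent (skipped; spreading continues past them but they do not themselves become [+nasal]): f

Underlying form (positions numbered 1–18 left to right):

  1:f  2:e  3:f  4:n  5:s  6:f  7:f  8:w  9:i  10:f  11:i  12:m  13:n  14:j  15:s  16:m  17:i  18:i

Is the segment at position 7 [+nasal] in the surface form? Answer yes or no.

no

From /n/ at 4 rightward: 5 /s/ blocks.
From /n/ at 4 leftward: 3 /f/ transparent; 2 /e/ → [+nasal]; 1 /f/ transparent; word edge.
From /m/ at 12 rightward: 13 /n/ is itself a trigger — this domain ends here.
From /m/ at 12 leftward: 11 /i/ → [+nasal]; 10 /f/ transparent; 9 /i/ → [+nasal]; 8 /w/ → [+nasal]; 7 /f/ transparent; 6 /f/ transparent; 5 /s/ blocks.
From /n/ at 13 rightward: 14 /j/ → [+nasal]; 15 /s/ blocks.
From /n/ at 13 leftward: 12 /m/ is itself a trigger — this domain ends here.
From /m/ at 16 rightward: 17 /i/ → [+nasal]; 18 /i/ → [+nasal]; word edge.
From /m/ at 16 leftward: 15 /s/ blocks.
[+nasal] positions on the surface: 2 4 8 9 11 12 13 14 16 17 18.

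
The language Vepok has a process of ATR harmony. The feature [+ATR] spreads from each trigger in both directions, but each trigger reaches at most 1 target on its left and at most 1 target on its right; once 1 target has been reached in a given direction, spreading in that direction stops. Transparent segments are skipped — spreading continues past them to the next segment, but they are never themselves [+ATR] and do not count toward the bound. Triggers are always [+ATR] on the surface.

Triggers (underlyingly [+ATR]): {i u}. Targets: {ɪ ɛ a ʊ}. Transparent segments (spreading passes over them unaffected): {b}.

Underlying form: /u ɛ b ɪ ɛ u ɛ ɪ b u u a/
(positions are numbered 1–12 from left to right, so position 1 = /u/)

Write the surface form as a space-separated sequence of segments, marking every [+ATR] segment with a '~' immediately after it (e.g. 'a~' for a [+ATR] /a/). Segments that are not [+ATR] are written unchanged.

From /u/ at 1 rightward: 2 /ɛ/ → [+ATR]; bound reached.
From /u/ at 1 leftward: word edge.
From /u/ at 6 rightward: 7 /ɛ/ → [+ATR]; bound reached.
From /u/ at 6 leftward: 5 /ɛ/ → [+ATR]; bound reached.
From /u/ at 10 rightward: 11 /u/ is itself a trigger — this domain ends here.
From /u/ at 10 leftward: 9 /b/ transparent; 8 /ɪ/ → [+ATR]; bound reached.
From /u/ at 11 rightward: 12 /a/ → [+ATR]; bound reached.
From /u/ at 11 leftward: 10 /u/ is itself a trigger — this domain ends here.
Target with no active source: position 4 stays [-ATR].
[+ATR] positions on the surface: 1 2 5 6 7 8 10 11 12.

u~ ɛ~ b ɪ ɛ~ u~ ɛ~ ɪ~ b u~ u~ a~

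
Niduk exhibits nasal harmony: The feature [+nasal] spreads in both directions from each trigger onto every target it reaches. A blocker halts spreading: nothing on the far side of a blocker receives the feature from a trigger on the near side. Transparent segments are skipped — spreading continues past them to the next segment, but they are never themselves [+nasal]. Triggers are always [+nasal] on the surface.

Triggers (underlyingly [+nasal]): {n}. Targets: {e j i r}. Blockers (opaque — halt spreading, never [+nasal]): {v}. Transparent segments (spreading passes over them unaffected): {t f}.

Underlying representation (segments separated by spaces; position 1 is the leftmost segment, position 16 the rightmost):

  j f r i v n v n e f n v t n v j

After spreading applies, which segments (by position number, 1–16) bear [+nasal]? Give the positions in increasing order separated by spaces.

6 8 9 11 14

From /n/ at 6 rightward: 7 /v/ blocks.
From /n/ at 6 leftward: 5 /v/ blocks.
From /n/ at 8 rightward: 9 /e/ → [+nasal]; 10 /f/ transparent; 11 /n/ is itself a trigger — this domain ends here.
From /n/ at 8 leftward: 7 /v/ blocks.
From /n/ at 11 rightward: 12 /v/ blocks.
From /n/ at 11 leftward: 10 /f/ transparent; 9 /e/ → [+nasal]; 8 /n/ is itself a trigger — this domain ends here.
From /n/ at 14 rightward: 15 /v/ blocks.
From /n/ at 14 leftward: 13 /t/ transparent; 12 /v/ blocks.
Targets with no active source: positions 1 3 4 16 stay [-nasal].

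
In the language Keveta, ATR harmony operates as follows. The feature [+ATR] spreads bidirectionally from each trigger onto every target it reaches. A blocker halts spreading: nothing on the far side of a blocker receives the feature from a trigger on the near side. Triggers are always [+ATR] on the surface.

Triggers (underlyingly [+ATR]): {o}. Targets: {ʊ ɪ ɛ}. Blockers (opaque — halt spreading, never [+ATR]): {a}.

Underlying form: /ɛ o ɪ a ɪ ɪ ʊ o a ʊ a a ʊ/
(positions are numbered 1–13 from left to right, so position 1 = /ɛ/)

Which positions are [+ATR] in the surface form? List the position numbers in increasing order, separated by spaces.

From /o/ at 2 rightward: 3 /ɪ/ → [+ATR]; 4 /a/ blocks.
From /o/ at 2 leftward: 1 /ɛ/ → [+ATR]; word edge.
From /o/ at 8 rightward: 9 /a/ blocks.
From /o/ at 8 leftward: 7 /ʊ/ → [+ATR]; 6 /ɪ/ → [+ATR]; 5 /ɪ/ → [+ATR]; 4 /a/ blocks.
Targets with no active source: positions 10 13 stay [-ATR].

1 2 3 5 6 7 8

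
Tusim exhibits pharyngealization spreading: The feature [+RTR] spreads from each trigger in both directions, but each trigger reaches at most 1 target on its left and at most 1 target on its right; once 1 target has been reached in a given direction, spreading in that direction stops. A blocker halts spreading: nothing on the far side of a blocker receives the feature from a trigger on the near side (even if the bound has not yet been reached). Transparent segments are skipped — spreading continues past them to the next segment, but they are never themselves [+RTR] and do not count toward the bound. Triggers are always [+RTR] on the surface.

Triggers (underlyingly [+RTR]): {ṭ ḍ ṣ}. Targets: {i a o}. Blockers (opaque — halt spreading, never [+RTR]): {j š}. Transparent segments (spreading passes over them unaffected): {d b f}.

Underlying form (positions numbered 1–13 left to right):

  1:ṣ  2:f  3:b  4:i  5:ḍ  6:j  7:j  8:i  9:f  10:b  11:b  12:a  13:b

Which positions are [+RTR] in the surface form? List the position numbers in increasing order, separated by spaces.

1 4 5

From /ṣ/ at 1 rightward: 2 /f/ transparent; 3 /b/ transparent; 4 /i/ → [+RTR]; bound reached.
From /ṣ/ at 1 leftward: word edge.
From /ḍ/ at 5 rightward: 6 /j/ blocks.
From /ḍ/ at 5 leftward: 4 /i/ → [+RTR]; bound reached.
Targets with no active source: positions 8 12 stay [-emphatic].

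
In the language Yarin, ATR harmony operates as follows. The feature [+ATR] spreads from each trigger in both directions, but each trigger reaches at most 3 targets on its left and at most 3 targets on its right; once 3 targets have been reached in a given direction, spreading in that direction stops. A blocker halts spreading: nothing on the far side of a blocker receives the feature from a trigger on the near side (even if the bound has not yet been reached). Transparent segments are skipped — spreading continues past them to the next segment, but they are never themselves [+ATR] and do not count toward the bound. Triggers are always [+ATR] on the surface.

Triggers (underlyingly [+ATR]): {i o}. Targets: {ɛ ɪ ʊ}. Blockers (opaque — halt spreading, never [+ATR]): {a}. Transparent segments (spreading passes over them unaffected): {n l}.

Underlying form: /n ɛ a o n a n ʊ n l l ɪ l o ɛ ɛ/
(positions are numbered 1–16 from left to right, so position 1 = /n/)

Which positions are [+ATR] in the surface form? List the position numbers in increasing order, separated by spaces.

From /o/ at 4 rightward: 5 /n/ transparent; 6 /a/ blocks.
From /o/ at 4 leftward: 3 /a/ blocks.
From /o/ at 14 rightward: 15 /ɛ/ → [+ATR]; 16 /ɛ/ → [+ATR]; word edge.
From /o/ at 14 leftward: 13 /l/ transparent; 12 /ɪ/ → [+ATR]; 11 /l/ transparent; 10 /l/ transparent; 9 /n/ transparent; 8 /ʊ/ → [+ATR]; 7 /n/ transparent; 6 /a/ blocks.
Target with no active source: position 2 stays [-ATR].

4 8 12 14 15 16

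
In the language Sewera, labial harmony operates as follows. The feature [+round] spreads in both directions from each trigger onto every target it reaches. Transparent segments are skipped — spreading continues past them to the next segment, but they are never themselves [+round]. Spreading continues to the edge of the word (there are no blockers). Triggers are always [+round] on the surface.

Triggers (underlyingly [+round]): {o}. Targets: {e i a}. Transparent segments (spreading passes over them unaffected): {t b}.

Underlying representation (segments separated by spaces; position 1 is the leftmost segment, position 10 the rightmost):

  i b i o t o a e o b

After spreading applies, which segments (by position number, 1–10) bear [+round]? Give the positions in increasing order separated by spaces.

From /o/ at 4 rightward: 5 /t/ transparent; 6 /o/ is itself a trigger — this domain ends here.
From /o/ at 4 leftward: 3 /i/ → [+round]; 2 /b/ transparent; 1 /i/ → [+round]; word edge.
From /o/ at 6 rightward: 7 /a/ → [+round]; 8 /e/ → [+round]; 9 /o/ is itself a trigger — this domain ends here.
From /o/ at 6 leftward: 5 /t/ transparent; 4 /o/ is itself a trigger — this domain ends here.
From /o/ at 9 rightward: 10 /b/ transparent; word edge.
From /o/ at 9 leftward: 8 /e/ → [+round]; 7 /a/ → [+round]; 6 /o/ is itself a trigger — this domain ends here.

1 3 4 6 7 8 9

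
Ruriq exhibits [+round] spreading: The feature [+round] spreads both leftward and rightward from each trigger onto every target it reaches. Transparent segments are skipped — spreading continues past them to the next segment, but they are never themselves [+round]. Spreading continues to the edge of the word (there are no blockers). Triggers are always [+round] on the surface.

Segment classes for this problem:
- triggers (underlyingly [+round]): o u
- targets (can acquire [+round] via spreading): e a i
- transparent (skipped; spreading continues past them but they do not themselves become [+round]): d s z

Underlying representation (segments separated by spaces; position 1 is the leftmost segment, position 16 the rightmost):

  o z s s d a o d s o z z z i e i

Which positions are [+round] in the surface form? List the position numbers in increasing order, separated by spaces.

1 6 7 10 14 15 16

From /o/ at 1 rightward: 2 /z/ transparent; 3 /s/ transparent; 4 /s/ transparent; 5 /d/ transparent; 6 /a/ → [+round]; 7 /o/ is itself a trigger — this domain ends here.
From /o/ at 1 leftward: word edge.
From /o/ at 7 rightward: 8 /d/ transparent; 9 /s/ transparent; 10 /o/ is itself a trigger — this domain ends here.
From /o/ at 7 leftward: 6 /a/ → [+round]; 5 /d/ transparent; 4 /s/ transparent; 3 /s/ transparent; 2 /z/ transparent; 1 /o/ is itself a trigger — this domain ends here.
From /o/ at 10 rightward: 11 /z/ transparent; 12 /z/ transparent; 13 /z/ transparent; 14 /i/ → [+round]; 15 /e/ → [+round]; 16 /i/ → [+round]; word edge.
From /o/ at 10 leftward: 9 /s/ transparent; 8 /d/ transparent; 7 /o/ is itself a trigger — this domain ends here.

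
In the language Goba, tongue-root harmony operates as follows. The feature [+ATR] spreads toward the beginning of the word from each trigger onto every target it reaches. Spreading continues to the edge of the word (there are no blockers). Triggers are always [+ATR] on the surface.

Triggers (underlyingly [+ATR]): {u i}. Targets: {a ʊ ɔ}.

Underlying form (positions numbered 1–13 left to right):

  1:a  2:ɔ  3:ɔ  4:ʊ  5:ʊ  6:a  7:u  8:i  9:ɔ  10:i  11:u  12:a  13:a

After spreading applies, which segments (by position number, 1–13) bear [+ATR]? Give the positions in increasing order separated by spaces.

1 2 3 4 5 6 7 8 9 10 11

From /u/ at 7 leftward: 6 /a/ → [+ATR]; 5 /ʊ/ → [+ATR]; 4 /ʊ/ → [+ATR]; 3 /ɔ/ → [+ATR]; 2 /ɔ/ → [+ATR]; 1 /a/ → [+ATR]; word edge.
From /i/ at 8 leftward: 7 /u/ is itself a trigger — this domain ends here.
From /i/ at 10 leftward: 9 /ɔ/ → [+ATR]; 8 /i/ is itself a trigger — this domain ends here.
From /u/ at 11 leftward: 10 /i/ is itself a trigger — this domain ends here.
Targets with no active source: positions 12 13 stay [-ATR].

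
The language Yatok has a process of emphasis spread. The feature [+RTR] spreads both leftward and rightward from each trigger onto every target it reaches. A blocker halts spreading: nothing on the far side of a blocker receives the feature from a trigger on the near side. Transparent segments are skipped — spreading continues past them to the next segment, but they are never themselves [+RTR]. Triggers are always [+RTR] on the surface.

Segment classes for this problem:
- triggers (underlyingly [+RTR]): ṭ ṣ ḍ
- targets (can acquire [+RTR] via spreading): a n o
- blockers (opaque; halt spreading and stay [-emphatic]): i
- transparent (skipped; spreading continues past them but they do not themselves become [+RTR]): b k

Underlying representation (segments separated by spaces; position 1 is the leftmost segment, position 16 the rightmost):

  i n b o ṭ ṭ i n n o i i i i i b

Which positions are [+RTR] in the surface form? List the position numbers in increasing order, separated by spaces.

From /ṭ/ at 5 rightward: 6 /ṭ/ is itself a trigger — this domain ends here.
From /ṭ/ at 5 leftward: 4 /o/ → [+RTR]; 3 /b/ transparent; 2 /n/ → [+RTR]; 1 /i/ blocks.
From /ṭ/ at 6 rightward: 7 /i/ blocks.
From /ṭ/ at 6 leftward: 5 /ṭ/ is itself a trigger — this domain ends here.
Targets with no active source: positions 8 9 10 stay [-emphatic].

2 4 5 6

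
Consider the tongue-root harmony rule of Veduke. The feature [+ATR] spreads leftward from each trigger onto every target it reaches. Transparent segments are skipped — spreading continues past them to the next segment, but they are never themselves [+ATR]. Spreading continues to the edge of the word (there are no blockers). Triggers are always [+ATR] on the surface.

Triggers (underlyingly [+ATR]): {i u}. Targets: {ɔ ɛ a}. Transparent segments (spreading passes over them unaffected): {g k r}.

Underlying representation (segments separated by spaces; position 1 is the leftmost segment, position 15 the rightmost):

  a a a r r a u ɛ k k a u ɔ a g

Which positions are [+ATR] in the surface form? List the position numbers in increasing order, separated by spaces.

1 2 3 6 7 8 11 12

From /u/ at 7 leftward: 6 /a/ → [+ATR]; 5 /r/ transparent; 4 /r/ transparent; 3 /a/ → [+ATR]; 2 /a/ → [+ATR]; 1 /a/ → [+ATR]; word edge.
From /u/ at 12 leftward: 11 /a/ → [+ATR]; 10 /k/ transparent; 9 /k/ transparent; 8 /ɛ/ → [+ATR]; 7 /u/ is itself a trigger — this domain ends here.
Targets with no active source: positions 13 14 stay [-ATR].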